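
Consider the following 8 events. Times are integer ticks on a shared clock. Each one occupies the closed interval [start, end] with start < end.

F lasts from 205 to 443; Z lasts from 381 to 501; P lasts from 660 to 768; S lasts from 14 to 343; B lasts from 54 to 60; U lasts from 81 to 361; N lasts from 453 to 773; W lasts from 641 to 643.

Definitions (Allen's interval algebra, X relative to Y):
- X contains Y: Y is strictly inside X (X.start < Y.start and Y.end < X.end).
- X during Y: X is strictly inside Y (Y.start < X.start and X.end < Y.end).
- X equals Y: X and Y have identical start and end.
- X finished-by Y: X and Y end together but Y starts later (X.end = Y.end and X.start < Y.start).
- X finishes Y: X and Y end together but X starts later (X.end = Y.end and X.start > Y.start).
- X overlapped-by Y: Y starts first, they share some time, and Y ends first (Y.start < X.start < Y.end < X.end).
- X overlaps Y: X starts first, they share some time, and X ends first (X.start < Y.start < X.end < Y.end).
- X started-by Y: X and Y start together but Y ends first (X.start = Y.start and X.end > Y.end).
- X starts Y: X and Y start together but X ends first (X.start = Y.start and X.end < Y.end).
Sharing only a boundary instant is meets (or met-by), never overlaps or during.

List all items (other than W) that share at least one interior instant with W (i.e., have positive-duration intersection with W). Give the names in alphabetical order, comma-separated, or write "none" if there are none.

Target W = [641, 643].
B [54, 60] → before → no.
F [205, 443] → before → no.
N [453, 773] → contains → yes.
P [660, 768] → after → no.
S [14, 343] → before → no.
U [81, 361] → before → no.
Z [381, 501] → before → no.
Result: N.

N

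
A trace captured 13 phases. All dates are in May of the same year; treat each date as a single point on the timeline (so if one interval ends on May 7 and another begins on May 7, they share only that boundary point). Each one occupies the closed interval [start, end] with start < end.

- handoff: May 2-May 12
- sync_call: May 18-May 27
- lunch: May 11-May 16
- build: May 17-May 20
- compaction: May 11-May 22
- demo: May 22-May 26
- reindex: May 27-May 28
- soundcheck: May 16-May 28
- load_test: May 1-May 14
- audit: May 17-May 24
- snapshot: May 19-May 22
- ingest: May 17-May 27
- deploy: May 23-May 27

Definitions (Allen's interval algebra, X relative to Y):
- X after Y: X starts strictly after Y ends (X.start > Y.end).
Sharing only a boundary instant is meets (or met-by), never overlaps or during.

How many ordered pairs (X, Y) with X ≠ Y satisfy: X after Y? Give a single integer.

Checking all 156 ordered pairs for relation 'after'; matching pairs in alphabetical order:
(audit, handoff): audit after handoff ✓
(audit, load_test): audit after load_test ✓
(audit, lunch): audit after lunch ✓
(build, handoff): build after handoff ✓
(build, load_test): build after load_test ✓
(build, lunch): build after lunch ✓
(demo, build): demo after build ✓
(demo, handoff): demo after handoff ✓
(demo, load_test): demo after load_test ✓
(demo, lunch): demo after lunch ✓
(deploy, build): deploy after build ✓
(deploy, compaction): deploy after compaction ✓
(deploy, handoff): deploy after handoff ✓
(deploy, load_test): deploy after load_test ✓
(deploy, lunch): deploy after lunch ✓
(deploy, snapshot): deploy after snapshot ✓
(ingest, handoff): ingest after handoff ✓
(ingest, load_test): ingest after load_test ✓
(ingest, lunch): ingest after lunch ✓
(reindex, audit): reindex after audit ✓
(reindex, build): reindex after build ✓
(reindex, compaction): reindex after compaction ✓
(reindex, demo): reindex after demo ✓
(reindex, handoff): reindex after handoff ✓
... plus 11 further pairs not listed.
Count: 35.

35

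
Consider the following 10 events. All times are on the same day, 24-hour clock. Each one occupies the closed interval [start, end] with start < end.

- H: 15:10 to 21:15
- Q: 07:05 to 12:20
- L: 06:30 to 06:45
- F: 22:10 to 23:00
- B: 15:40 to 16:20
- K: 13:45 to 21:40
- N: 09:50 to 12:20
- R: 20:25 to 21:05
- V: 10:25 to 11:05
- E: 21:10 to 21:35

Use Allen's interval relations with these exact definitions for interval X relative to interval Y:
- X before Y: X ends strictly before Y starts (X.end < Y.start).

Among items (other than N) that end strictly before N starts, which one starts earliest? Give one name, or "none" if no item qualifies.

Target N = [09:50, 12:20].
B [15:40, 16:20] → after → excluded.
E [21:10, 21:35] → after → excluded.
F [22:10, 23:00] → after → excluded.
H [15:10, 21:15] → after → excluded.
K [13:45, 21:40] → after → excluded.
L [06:30, 06:45] → before → candidate.
Q [07:05, 12:20] → finished-by → excluded.
R [20:25, 21:05] → after → excluded.
V [10:25, 11:05] → during → excluded.
Among candidates, earliest start is 06:30 → L.

L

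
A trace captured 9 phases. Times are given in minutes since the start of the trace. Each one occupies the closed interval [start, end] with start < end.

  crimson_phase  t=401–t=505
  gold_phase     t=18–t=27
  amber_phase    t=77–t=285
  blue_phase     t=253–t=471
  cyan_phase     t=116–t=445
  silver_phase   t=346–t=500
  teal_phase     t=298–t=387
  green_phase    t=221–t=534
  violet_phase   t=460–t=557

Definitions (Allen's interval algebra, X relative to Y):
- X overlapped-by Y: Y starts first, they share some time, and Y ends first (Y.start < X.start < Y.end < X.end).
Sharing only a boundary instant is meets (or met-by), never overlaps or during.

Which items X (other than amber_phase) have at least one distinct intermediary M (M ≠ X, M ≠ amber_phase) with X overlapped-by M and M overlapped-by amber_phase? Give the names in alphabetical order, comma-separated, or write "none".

Target amber_phase = [t=77, t=285].
Intermediaries M with M overlapped-by amber_phase: blue_phase, cyan_phase, green_phase.
Via blue_phase — items with X overlapped-by blue_phase: crimson_phase, silver_phase, violet_phase.
Via cyan_phase — items with X overlapped-by cyan_phase: blue_phase, crimson_phase, green_phase, silver_phase.
Via green_phase — items with X overlapped-by green_phase: violet_phase.
Union: blue_phase, crimson_phase, green_phase, silver_phase, violet_phase.

blue_phase, crimson_phase, green_phase, silver_phase, violet_phase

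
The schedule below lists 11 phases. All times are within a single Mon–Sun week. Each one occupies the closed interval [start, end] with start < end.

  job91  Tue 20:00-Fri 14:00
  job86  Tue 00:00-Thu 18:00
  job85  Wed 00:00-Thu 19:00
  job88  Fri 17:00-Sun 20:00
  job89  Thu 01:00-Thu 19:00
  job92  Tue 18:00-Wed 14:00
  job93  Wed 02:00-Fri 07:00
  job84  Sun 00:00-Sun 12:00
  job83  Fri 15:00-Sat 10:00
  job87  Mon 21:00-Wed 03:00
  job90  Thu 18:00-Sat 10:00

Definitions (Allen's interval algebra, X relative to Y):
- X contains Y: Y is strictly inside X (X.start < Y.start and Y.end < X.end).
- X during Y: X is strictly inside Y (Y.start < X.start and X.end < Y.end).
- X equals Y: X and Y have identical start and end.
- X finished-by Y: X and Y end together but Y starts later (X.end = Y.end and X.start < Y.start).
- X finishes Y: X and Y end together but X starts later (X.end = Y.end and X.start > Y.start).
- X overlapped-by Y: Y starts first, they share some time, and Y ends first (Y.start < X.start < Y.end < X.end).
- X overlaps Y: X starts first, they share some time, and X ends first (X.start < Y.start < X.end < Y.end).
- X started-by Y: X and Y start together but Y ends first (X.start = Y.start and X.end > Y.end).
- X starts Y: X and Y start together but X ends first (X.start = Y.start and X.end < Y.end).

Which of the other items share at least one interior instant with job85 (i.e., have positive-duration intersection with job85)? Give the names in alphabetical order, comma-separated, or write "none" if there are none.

Target job85 = [Wed 00:00, Thu 19:00].
job83 [Fri 15:00, Sat 10:00] → after → no.
job84 [Sun 00:00, Sun 12:00] → after → no.
job86 [Tue 00:00, Thu 18:00] → overlaps → yes.
job87 [Mon 21:00, Wed 03:00] → overlaps → yes.
job88 [Fri 17:00, Sun 20:00] → after → no.
job89 [Thu 01:00, Thu 19:00] → finishes → yes.
job90 [Thu 18:00, Sat 10:00] → overlapped-by → yes.
job91 [Tue 20:00, Fri 14:00] → contains → yes.
job92 [Tue 18:00, Wed 14:00] → overlaps → yes.
job93 [Wed 02:00, Fri 07:00] → overlapped-by → yes.
Result: job86, job87, job89, job90, job91, job92, job93.

job86, job87, job89, job90, job91, job92, job93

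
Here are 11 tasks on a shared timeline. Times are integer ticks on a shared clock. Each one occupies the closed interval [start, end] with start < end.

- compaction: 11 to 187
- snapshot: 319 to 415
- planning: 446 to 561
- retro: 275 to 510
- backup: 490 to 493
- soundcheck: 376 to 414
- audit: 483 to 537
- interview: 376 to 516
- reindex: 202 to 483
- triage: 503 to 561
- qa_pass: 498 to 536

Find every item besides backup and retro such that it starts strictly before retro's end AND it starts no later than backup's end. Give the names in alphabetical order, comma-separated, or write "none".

audit, compaction, interview, planning, reindex, snapshot, soundcheck

Conditions: its start is strictly before retro's end (X.start < 510) AND its start is no later than backup's end (X.start <= 493).
audit: start 483 < 510? ✓; start 483 <= 493? ✓ → yes.
compaction: start 11 < 510? ✓; start 11 <= 493? ✓ → yes.
interview: start 376 < 510? ✓; start 376 <= 493? ✓ → yes.
planning: start 446 < 510? ✓; start 446 <= 493? ✓ → yes.
qa_pass: start 498 < 510? ✓; start 498 <= 493? ✗ → no.
reindex: start 202 < 510? ✓; start 202 <= 493? ✓ → yes.
snapshot: start 319 < 510? ✓; start 319 <= 493? ✓ → yes.
soundcheck: start 376 < 510? ✓; start 376 <= 493? ✓ → yes.
triage: start 503 < 510? ✓; start 503 <= 493? ✗ → no.
Result: audit, compaction, interview, planning, reindex, snapshot, soundcheck.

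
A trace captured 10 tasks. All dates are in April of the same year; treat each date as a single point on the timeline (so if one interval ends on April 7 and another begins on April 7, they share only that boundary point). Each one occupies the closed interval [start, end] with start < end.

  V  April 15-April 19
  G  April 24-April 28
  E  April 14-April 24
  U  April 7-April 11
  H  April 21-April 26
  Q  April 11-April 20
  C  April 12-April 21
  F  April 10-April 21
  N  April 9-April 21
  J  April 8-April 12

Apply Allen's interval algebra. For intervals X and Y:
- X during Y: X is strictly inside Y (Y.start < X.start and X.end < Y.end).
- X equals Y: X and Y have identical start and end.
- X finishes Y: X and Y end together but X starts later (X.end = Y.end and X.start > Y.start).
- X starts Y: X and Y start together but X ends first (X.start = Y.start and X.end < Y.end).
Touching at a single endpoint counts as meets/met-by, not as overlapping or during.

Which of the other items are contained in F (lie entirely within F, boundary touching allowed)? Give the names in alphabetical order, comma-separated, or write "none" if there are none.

Target F = [April 10, April 21].
C [April 12, April 21] → finishes → yes.
E [April 14, April 24] → overlapped-by → no.
G [April 24, April 28] → after → no.
H [April 21, April 26] → met-by → no.
J [April 8, April 12] → overlaps → no.
N [April 9, April 21] → finished-by → no.
Q [April 11, April 20] → during → yes.
U [April 7, April 11] → overlaps → no.
V [April 15, April 19] → during → yes.
Result: C, Q, V.

C, Q, V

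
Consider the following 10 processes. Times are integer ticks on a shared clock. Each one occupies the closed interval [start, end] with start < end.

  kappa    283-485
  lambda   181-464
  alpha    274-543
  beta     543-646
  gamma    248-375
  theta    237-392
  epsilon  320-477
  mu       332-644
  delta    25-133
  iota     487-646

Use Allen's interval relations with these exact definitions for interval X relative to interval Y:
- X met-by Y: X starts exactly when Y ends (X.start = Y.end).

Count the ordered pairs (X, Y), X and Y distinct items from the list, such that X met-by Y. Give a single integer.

1

Checking all 90 ordered pairs for relation 'met-by'; matching pairs in alphabetical order:
(beta, alpha): beta met-by alpha ✓
Count: 1.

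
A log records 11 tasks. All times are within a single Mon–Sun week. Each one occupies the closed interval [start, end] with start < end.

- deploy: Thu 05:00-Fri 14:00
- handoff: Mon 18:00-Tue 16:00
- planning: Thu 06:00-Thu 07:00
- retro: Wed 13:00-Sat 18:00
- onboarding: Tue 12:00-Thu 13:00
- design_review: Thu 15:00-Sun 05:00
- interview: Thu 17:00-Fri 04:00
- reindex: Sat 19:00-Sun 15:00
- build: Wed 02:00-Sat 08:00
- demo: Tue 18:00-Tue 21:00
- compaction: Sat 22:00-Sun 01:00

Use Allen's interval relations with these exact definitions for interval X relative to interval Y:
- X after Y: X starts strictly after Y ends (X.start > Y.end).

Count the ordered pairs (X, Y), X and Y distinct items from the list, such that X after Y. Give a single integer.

Checking all 110 ordered pairs for relation 'after'; matching pairs in alphabetical order:
(build, demo): build after demo ✓
(build, handoff): build after handoff ✓
(compaction, build): compaction after build ✓
(compaction, demo): compaction after demo ✓
(compaction, deploy): compaction after deploy ✓
(compaction, handoff): compaction after handoff ✓
(compaction, interview): compaction after interview ✓
(compaction, onboarding): compaction after onboarding ✓
(compaction, planning): compaction after planning ✓
(compaction, retro): compaction after retro ✓
(demo, handoff): demo after handoff ✓
(deploy, demo): deploy after demo ✓
(deploy, handoff): deploy after handoff ✓
(design_review, demo): design_review after demo ✓
(design_review, handoff): design_review after handoff ✓
(design_review, onboarding): design_review after onboarding ✓
(design_review, planning): design_review after planning ✓
(interview, demo): interview after demo ✓
(interview, handoff): interview after handoff ✓
(interview, onboarding): interview after onboarding ✓
(interview, planning): interview after planning ✓
(planning, demo): planning after demo ✓
(planning, handoff): planning after handoff ✓
(reindex, build): reindex after build ✓
... plus 9 further pairs not listed.
Count: 33.

33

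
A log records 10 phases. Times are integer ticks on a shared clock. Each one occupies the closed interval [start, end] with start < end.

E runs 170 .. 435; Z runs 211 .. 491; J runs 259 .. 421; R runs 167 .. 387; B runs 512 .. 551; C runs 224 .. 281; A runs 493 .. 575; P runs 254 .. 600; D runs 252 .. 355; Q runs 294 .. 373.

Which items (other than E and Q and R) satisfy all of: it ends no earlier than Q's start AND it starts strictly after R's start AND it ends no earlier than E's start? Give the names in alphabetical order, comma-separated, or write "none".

A, B, D, J, P, Z

Conditions: its end is no earlier than Q's start (X.end >= 294) AND its start is strictly after R's start (X.start > 167) AND its end is no earlier than E's start (X.end >= 170).
A: end 575 >= 294? ✓; start 493 > 167? ✓; end 575 >= 170? ✓ → yes.
B: end 551 >= 294? ✓; start 512 > 167? ✓; end 551 >= 170? ✓ → yes.
C: end 281 >= 294? ✗; start 224 > 167? ✓; end 281 >= 170? ✓ → no.
D: end 355 >= 294? ✓; start 252 > 167? ✓; end 355 >= 170? ✓ → yes.
J: end 421 >= 294? ✓; start 259 > 167? ✓; end 421 >= 170? ✓ → yes.
P: end 600 >= 294? ✓; start 254 > 167? ✓; end 600 >= 170? ✓ → yes.
Z: end 491 >= 294? ✓; start 211 > 167? ✓; end 491 >= 170? ✓ → yes.
Result: A, B, D, J, P, Z.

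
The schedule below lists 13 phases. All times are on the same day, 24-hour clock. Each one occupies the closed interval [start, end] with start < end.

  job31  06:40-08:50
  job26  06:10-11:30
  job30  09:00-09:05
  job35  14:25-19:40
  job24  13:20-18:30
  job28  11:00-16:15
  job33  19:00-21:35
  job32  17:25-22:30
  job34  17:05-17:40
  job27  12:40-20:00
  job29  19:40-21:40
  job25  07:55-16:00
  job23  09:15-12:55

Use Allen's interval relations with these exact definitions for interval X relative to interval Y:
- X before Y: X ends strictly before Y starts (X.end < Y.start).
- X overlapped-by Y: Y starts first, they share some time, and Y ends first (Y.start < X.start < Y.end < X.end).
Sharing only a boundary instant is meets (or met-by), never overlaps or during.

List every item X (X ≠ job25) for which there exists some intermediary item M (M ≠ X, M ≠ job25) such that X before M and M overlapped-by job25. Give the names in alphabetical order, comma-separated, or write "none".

Target job25 = [07:55, 16:00].
Intermediaries M with M overlapped-by job25: job24, job27, job28, job35.
Via job24 — items with X before job24: job23, job26, job30, job31.
Via job27 — items with X before job27: job26, job30, job31.
Via job28 — items with X before job28: job30, job31.
Via job35 — items with X before job35: job23, job26, job30, job31.
Union: job23, job26, job30, job31.

job23, job26, job30, job31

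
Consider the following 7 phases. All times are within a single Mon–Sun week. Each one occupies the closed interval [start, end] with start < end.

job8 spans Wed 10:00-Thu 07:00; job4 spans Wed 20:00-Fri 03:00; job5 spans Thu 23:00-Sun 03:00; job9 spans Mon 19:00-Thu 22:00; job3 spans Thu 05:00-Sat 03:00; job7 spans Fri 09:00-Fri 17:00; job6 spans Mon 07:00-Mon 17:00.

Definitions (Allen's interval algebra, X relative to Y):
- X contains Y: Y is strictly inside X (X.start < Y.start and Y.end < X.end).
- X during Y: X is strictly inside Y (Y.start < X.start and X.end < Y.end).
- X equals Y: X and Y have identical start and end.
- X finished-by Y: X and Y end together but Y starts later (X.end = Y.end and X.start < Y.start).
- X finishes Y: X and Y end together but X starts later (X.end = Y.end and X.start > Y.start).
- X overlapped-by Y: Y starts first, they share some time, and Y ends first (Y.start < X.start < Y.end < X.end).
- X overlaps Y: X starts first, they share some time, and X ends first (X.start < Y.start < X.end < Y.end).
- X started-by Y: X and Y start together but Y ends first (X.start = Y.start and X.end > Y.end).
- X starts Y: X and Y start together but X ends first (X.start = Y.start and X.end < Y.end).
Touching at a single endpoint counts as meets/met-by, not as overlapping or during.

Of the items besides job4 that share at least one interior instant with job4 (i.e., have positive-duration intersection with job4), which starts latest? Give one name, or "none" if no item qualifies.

Target job4 = [Wed 20:00, Fri 03:00].
job3 [Thu 05:00, Sat 03:00] → overlapped-by → candidate.
job5 [Thu 23:00, Sun 03:00] → overlapped-by → candidate.
job6 [Mon 07:00, Mon 17:00] → before → excluded.
job7 [Fri 09:00, Fri 17:00] → after → excluded.
job8 [Wed 10:00, Thu 07:00] → overlaps → candidate.
job9 [Mon 19:00, Thu 22:00] → overlaps → candidate.
Among candidates, latest start is Thu 23:00 → job5.

job5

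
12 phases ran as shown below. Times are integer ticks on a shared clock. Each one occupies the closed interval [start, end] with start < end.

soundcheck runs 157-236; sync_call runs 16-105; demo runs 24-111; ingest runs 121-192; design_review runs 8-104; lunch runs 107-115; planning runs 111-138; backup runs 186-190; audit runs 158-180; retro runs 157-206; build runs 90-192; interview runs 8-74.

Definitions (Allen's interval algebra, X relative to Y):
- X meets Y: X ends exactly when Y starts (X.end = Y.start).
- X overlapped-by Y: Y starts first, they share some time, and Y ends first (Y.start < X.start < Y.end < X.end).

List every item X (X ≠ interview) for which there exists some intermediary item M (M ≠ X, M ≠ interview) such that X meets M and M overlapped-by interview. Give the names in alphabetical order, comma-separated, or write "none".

none

Target interview = [8, 74].
Intermediaries M with M overlapped-by interview: demo, sync_call.
Via demo — items with X meets demo: none.
Via sync_call — items with X meets sync_call: none.
Union: none.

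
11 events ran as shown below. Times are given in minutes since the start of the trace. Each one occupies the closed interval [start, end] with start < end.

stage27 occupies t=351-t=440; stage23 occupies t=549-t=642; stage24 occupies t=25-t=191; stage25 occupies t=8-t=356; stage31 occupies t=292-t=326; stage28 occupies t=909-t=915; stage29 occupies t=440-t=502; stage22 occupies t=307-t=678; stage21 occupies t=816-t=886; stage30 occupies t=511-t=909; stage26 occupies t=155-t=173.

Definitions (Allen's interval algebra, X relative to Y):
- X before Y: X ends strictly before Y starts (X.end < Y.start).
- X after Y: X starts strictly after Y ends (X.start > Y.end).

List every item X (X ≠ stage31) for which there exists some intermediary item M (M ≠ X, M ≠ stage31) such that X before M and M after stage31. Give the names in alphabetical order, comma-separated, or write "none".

stage21, stage22, stage23, stage24, stage25, stage26, stage27, stage29

Target stage31 = [t=292, t=326].
Intermediaries M with M after stage31: stage21, stage23, stage27, stage28, stage29, stage30.
Via stage21 — items with X before stage21: stage22, stage23, stage24, stage25, stage26, stage27, stage29.
Via stage23 — items with X before stage23: stage24, stage25, stage26, stage27, stage29.
Via stage27 — items with X before stage27: stage24, stage26.
Via stage28 — items with X before stage28: stage21, stage22, stage23, stage24, stage25, stage26, stage27, stage29.
Via stage29 — items with X before stage29: stage24, stage25, stage26.
Via stage30 — items with X before stage30: stage24, stage25, stage26, stage27, stage29.
Union: stage21, stage22, stage23, stage24, stage25, stage26, stage27, stage29.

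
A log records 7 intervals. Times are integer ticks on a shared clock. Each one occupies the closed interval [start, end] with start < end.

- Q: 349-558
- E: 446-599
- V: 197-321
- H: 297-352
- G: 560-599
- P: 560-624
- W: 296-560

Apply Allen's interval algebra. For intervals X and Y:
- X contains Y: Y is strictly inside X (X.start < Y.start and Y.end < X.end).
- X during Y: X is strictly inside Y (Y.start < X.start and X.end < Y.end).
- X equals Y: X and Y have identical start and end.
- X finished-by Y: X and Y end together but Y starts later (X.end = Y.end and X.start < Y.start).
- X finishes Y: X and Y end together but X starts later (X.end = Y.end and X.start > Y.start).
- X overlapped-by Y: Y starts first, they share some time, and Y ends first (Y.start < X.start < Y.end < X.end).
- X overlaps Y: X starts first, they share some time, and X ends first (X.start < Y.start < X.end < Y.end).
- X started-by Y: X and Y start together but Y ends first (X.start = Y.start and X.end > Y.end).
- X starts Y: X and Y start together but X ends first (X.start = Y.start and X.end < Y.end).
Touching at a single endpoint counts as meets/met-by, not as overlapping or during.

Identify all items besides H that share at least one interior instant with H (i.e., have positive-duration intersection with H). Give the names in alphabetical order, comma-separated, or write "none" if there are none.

Target H = [297, 352].
E [446, 599] → after → no.
G [560, 599] → after → no.
P [560, 624] → after → no.
Q [349, 558] → overlapped-by → yes.
V [197, 321] → overlaps → yes.
W [296, 560] → contains → yes.
Result: Q, V, W.

Q, V, W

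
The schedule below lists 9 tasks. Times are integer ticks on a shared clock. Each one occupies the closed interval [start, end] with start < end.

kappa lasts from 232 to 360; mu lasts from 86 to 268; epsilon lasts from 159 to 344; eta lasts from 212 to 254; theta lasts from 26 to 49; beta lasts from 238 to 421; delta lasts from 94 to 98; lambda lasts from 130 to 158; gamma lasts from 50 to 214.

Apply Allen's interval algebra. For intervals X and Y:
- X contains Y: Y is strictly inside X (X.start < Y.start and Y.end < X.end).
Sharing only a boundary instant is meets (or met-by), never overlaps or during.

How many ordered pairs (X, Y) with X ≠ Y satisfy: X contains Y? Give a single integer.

6

Checking all 72 ordered pairs for relation 'contains'; matching pairs in alphabetical order:
(epsilon, eta): epsilon contains eta ✓
(gamma, delta): gamma contains delta ✓
(gamma, lambda): gamma contains lambda ✓
(mu, delta): mu contains delta ✓
(mu, eta): mu contains eta ✓
(mu, lambda): mu contains lambda ✓
Count: 6.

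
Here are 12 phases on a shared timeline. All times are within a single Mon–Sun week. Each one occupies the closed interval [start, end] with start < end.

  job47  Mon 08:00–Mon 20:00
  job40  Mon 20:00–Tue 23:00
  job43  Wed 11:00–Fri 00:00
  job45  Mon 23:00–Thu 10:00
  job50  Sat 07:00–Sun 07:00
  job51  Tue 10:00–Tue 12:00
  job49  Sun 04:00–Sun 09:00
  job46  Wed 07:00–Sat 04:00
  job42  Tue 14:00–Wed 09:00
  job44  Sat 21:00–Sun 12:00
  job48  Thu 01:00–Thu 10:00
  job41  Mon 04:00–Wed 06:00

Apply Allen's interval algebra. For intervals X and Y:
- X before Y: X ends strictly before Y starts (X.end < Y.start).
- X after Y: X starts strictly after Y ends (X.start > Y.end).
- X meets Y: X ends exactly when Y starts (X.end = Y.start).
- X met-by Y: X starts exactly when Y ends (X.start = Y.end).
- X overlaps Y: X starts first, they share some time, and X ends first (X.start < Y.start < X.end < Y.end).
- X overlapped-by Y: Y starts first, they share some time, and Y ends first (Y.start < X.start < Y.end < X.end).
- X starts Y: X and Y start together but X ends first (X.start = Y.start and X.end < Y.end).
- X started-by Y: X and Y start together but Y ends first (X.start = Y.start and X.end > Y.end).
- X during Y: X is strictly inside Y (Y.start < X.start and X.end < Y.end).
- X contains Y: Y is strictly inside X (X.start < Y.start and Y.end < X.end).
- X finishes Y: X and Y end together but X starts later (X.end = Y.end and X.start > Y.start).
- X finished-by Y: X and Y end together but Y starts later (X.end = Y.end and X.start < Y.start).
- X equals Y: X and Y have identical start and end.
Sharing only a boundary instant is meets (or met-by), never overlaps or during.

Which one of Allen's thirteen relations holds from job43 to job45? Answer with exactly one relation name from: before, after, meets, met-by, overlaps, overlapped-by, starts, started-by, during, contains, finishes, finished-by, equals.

overlapped-by

job43 = [Wed 11:00, Fri 00:00]; job45 = [Mon 23:00, Thu 10:00].
Compare endpoints: job43.start > job45.start, job43.start < job45.end, job43.end > job45.start, job43.end > job45.end.
That pattern is 'overlapped-by'.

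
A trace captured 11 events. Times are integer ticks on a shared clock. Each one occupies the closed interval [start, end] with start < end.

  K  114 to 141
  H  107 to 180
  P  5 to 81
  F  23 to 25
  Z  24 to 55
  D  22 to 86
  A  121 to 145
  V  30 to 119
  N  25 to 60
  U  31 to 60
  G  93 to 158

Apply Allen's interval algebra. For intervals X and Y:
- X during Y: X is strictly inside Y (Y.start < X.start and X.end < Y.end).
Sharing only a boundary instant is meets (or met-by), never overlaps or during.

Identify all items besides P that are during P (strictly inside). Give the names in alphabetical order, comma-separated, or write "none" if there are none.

F, N, U, Z

Target P = [5, 81].
A [121, 145] → after → no.
D [22, 86] → overlapped-by → no.
F [23, 25] → during → yes.
G [93, 158] → after → no.
H [107, 180] → after → no.
K [114, 141] → after → no.
N [25, 60] → during → yes.
U [31, 60] → during → yes.
V [30, 119] → overlapped-by → no.
Z [24, 55] → during → yes.
Result: F, N, U, Z.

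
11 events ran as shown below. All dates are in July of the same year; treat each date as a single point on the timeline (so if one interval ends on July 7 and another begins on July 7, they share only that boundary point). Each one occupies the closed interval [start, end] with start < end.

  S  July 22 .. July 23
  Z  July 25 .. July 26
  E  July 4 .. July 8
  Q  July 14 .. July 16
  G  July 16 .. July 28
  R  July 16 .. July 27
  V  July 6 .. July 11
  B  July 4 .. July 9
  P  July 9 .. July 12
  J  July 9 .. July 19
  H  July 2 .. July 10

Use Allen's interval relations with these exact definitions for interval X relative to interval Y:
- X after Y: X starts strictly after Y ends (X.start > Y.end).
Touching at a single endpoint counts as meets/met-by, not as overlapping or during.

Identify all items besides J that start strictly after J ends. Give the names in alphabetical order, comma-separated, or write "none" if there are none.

S, Z

Target J = [July 9, July 19].
B [July 4, July 9] → meets → no.
E [July 4, July 8] → before → no.
G [July 16, July 28] → overlapped-by → no.
H [July 2, July 10] → overlaps → no.
P [July 9, July 12] → starts → no.
Q [July 14, July 16] → during → no.
R [July 16, July 27] → overlapped-by → no.
S [July 22, July 23] → after → yes.
V [July 6, July 11] → overlaps → no.
Z [July 25, July 26] → after → yes.
Result: S, Z.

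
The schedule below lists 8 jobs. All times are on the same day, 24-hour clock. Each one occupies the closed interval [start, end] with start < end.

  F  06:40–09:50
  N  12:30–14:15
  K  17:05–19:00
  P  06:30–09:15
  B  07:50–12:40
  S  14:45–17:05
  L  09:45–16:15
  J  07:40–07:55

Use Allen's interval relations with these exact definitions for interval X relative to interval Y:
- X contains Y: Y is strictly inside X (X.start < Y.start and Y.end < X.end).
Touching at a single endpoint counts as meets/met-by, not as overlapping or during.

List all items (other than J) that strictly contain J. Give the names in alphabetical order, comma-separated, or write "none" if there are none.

F, P

Target J = [07:40, 07:55].
B [07:50, 12:40] → overlapped-by → no.
F [06:40, 09:50] → contains → yes.
K [17:05, 19:00] → after → no.
L [09:45, 16:15] → after → no.
N [12:30, 14:15] → after → no.
P [06:30, 09:15] → contains → yes.
S [14:45, 17:05] → after → no.
Result: F, P.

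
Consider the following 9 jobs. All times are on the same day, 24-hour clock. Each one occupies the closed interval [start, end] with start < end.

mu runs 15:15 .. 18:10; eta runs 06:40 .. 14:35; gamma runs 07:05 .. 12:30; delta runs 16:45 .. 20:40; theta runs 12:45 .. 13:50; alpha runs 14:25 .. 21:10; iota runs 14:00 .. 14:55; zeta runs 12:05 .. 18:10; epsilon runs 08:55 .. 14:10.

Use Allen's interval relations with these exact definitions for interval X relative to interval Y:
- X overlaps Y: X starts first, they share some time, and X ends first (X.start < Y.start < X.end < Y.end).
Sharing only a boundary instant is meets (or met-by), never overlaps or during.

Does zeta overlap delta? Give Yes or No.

zeta = [12:05, 18:10], delta = [16:45, 20:40].
Actual relation of zeta to delta: overlaps.
Asked whether 'overlaps' holds → Yes.

Yes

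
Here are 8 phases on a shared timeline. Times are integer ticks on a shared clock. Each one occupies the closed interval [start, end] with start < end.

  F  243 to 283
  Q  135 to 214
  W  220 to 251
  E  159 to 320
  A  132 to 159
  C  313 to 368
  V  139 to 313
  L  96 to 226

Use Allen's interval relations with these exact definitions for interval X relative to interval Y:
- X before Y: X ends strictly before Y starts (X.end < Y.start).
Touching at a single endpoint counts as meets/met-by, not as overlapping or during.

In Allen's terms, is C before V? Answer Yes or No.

C = [313, 368], V = [139, 313].
Actual relation of C to V: met-by.
Asked whether 'before' holds → No.

No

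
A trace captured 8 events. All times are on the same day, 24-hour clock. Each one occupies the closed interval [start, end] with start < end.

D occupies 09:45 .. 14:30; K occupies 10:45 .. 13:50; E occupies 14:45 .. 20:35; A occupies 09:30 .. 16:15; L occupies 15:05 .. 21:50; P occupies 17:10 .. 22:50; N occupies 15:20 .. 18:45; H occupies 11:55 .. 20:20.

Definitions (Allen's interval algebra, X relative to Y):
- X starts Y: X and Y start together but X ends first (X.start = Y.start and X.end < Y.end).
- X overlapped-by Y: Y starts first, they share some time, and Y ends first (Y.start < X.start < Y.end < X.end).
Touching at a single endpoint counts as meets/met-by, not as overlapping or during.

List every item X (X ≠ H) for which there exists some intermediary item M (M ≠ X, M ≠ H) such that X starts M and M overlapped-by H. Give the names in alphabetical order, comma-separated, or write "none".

none

Target H = [11:55, 20:20].
Intermediaries M with M overlapped-by H: E, L, P.
Via E — items with X starts E: none.
Via L — items with X starts L: none.
Via P — items with X starts P: none.
Union: none.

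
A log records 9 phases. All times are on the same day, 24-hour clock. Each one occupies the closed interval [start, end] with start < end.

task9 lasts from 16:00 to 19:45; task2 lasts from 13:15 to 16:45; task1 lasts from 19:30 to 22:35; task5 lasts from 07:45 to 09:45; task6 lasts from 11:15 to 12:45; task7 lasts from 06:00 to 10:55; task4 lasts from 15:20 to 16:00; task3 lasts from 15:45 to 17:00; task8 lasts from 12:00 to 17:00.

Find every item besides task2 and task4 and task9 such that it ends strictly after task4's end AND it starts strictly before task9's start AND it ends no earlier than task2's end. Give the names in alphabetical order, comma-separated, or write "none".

Conditions: its end is strictly after task4's end (X.end > 16:00) AND its start is strictly before task9's start (X.start < 16:00) AND its end is no earlier than task2's end (X.end >= 16:45).
task1: end 22:35 > 16:00? ✓; start 19:30 < 16:00? ✗; end 22:35 >= 16:45? ✓ → no.
task3: end 17:00 > 16:00? ✓; start 15:45 < 16:00? ✓; end 17:00 >= 16:45? ✓ → yes.
task5: end 09:45 > 16:00? ✗; start 07:45 < 16:00? ✓; end 09:45 >= 16:45? ✗ → no.
task6: end 12:45 > 16:00? ✗; start 11:15 < 16:00? ✓; end 12:45 >= 16:45? ✗ → no.
task7: end 10:55 > 16:00? ✗; start 06:00 < 16:00? ✓; end 10:55 >= 16:45? ✗ → no.
task8: end 17:00 > 16:00? ✓; start 12:00 < 16:00? ✓; end 17:00 >= 16:45? ✓ → yes.
Result: task3, task8.

task3, task8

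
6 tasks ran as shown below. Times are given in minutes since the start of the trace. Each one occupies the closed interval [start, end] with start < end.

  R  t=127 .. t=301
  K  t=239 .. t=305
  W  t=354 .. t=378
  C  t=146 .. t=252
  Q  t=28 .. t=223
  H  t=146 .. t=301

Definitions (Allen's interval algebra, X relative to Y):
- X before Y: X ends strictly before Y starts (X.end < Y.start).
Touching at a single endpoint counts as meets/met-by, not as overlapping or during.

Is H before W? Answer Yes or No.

Yes

H = [t=146, t=301], W = [t=354, t=378].
Actual relation of H to W: before.
Asked whether 'before' holds → Yes.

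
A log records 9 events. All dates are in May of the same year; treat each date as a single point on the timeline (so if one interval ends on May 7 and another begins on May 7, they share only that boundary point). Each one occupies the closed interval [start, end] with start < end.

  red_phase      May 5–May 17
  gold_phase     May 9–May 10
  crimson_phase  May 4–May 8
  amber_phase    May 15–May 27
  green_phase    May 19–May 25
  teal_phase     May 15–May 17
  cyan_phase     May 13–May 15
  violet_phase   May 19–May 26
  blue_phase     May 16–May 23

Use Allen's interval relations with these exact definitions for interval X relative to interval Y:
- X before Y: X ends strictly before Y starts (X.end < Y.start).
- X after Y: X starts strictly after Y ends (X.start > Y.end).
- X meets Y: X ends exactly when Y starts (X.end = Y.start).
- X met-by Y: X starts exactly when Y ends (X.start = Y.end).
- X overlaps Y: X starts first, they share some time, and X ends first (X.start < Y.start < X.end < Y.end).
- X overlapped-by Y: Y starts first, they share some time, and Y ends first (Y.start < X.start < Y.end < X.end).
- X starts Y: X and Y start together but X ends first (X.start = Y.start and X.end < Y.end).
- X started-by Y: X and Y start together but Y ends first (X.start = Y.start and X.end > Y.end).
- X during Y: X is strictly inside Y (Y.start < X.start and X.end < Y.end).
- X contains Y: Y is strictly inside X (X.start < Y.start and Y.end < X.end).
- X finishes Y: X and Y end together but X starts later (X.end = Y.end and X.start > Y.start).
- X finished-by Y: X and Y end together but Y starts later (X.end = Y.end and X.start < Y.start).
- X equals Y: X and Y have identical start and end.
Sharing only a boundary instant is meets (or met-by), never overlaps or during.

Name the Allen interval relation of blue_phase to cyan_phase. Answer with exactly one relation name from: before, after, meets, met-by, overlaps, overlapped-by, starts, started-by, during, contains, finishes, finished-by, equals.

after

blue_phase = [May 16, May 23]; cyan_phase = [May 13, May 15].
Compare endpoints: blue_phase.start > cyan_phase.start, blue_phase.start > cyan_phase.end, blue_phase.end > cyan_phase.start, blue_phase.end > cyan_phase.end.
That pattern is 'after'.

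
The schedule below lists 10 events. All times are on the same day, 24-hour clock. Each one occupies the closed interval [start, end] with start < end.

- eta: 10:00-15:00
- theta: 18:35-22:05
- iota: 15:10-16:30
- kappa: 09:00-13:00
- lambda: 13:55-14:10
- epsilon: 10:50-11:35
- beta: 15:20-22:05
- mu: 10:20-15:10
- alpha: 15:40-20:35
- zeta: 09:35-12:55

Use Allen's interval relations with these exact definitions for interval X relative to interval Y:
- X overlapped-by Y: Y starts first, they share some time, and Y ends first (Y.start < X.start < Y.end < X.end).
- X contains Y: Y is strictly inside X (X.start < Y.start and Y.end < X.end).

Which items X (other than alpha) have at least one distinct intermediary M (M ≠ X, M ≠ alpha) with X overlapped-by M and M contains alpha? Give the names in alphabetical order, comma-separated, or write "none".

Target alpha = [15:40, 20:35].
Intermediaries M with M contains alpha: beta.
Via beta — items with X overlapped-by beta: none.
Union: none.

none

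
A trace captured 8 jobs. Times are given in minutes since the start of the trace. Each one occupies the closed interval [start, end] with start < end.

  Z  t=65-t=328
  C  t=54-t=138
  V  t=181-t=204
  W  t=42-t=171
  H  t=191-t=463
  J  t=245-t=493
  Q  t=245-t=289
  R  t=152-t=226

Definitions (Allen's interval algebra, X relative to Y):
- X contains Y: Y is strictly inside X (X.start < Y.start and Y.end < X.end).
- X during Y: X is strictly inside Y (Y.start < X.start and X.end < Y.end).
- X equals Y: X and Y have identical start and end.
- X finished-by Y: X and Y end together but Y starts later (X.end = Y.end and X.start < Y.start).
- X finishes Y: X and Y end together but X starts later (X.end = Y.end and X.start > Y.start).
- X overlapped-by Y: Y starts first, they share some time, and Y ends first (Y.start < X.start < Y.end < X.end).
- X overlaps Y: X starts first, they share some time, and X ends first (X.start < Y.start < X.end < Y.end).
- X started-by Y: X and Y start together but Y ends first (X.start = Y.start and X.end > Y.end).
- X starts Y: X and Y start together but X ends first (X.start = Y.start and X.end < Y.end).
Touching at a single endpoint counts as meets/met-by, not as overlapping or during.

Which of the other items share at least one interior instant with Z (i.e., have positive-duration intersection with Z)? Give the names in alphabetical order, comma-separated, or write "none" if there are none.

C, H, J, Q, R, V, W

Target Z = [t=65, t=328].
C [t=54, t=138] → overlaps → yes.
H [t=191, t=463] → overlapped-by → yes.
J [t=245, t=493] → overlapped-by → yes.
Q [t=245, t=289] → during → yes.
R [t=152, t=226] → during → yes.
V [t=181, t=204] → during → yes.
W [t=42, t=171] → overlaps → yes.
Result: C, H, J, Q, R, V, W.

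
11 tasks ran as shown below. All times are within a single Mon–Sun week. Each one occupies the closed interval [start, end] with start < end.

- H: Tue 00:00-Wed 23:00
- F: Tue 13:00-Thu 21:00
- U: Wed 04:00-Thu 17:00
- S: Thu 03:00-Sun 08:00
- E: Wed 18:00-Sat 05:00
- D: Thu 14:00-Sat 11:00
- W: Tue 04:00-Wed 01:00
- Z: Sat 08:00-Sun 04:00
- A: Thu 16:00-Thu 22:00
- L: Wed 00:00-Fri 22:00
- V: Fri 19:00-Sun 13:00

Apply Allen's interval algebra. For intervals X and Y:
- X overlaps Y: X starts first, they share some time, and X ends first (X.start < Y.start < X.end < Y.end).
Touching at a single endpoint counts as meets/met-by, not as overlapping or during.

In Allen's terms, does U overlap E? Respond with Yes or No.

U = [Wed 04:00, Thu 17:00], E = [Wed 18:00, Sat 05:00].
Actual relation of U to E: overlaps.
Asked whether 'overlaps' holds → Yes.

Yes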